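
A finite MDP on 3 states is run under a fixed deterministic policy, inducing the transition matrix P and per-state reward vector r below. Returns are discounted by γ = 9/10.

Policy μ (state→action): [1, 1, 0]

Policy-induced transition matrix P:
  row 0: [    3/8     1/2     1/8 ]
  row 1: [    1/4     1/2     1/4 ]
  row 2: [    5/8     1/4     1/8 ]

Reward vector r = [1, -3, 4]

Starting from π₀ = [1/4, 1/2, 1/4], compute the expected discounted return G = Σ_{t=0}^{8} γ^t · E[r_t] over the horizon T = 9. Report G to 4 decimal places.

t=0: π = [0.2500, 0.5000, 0.2500], E[r] = -0.2500, γ^t·E[r] = -0.250000, running G = -0.250000
t=1: π = [0.3750, 0.4375, 0.1875], E[r] = -0.1875, γ^t·E[r] = -0.168750, running G = -0.418750
t=2: π = [0.3672, 0.4531, 0.1797], E[r] = -0.2734, γ^t·E[r] = -0.221484, running G = -0.640234
t=3: π = [0.3633, 0.4551, 0.1816], E[r] = -0.2754, γ^t·E[r] = -0.200760, running G = -0.840994
t=4: π = [0.3635, 0.4546, 0.1819], E[r] = -0.2727, γ^t·E[r] = -0.178922, running G = -1.019916
t=5: π = [0.3636, 0.4545, 0.1818], E[r] = -0.2726, γ^t·E[r] = -0.160994, running G = -1.180910
t=6: π = [0.3636, 0.4545, 0.1818], E[r] = -0.2727, γ^t·E[r] = -0.144939, running G = -1.325848
t=7: π = [0.3636, 0.4545, 0.1818], E[r] = -0.2727, γ^t·E[r] = -0.130446, running G = -1.456294
t=8: π = [0.3636, 0.4545, 0.1818], E[r] = -0.2727, γ^t·E[r] = -0.117400, running G = -1.573694

G = -1.5737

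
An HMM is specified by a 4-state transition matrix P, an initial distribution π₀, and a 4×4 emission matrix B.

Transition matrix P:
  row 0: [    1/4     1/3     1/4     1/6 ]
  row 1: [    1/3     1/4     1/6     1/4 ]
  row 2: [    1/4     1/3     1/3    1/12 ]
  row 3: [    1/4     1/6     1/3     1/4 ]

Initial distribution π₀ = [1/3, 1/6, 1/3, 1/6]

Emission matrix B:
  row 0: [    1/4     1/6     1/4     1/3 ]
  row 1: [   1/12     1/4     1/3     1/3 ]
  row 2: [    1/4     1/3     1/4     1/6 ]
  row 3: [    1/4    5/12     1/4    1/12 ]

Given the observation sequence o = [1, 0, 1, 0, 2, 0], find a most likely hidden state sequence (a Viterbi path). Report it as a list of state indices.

path = [2, 2, 2, 2, 1, 0]

t=0: δ = [5.556e-02, 4.167e-02, 1.111e-01, 6.944e-02]  (obs o_0=1)
t=1: δ = [6.944e-03, 3.086e-03, 9.259e-03, 4.340e-03]  ψ = [2, 2, 2, 3]  (obs o_1=0)
t=2: δ = [3.858e-04, 7.716e-04, 1.029e-03, 4.823e-04]  ψ = [2, 2, 2, 0]  (obs o_2=1)
t=3: δ = [6.430e-05, 2.858e-05, 8.573e-05, 4.823e-05]  ψ = [1, 2, 2, 1]  (obs o_3=0)
t=4: δ = [5.358e-06, 9.526e-06, 7.144e-06, 3.014e-06]  ψ = [2, 2, 2, 3]  (obs o_4=2)
t=5: δ = [7.938e-07, 1.985e-07, 5.954e-07, 5.954e-07]  ψ = [1, 1, 2, 1]  (obs o_5=0)
backtrack: best end state = 0; path = [2, 2, 2, 2, 1, 0]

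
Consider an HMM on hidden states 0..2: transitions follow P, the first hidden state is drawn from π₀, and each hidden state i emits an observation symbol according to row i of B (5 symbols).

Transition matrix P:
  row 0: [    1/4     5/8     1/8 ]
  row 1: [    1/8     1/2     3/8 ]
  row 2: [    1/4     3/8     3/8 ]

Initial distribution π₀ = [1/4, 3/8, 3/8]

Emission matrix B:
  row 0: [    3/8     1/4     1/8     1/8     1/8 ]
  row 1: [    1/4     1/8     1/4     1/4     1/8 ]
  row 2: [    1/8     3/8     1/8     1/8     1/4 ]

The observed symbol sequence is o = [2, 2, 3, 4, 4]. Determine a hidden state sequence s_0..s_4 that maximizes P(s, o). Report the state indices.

path = [1, 1, 1, 2, 2]

t=0: δ = [3.125e-02, 9.375e-02, 4.688e-02]  (obs o_0=2)
t=1: δ = [1.465e-03, 1.172e-02, 4.395e-03]  ψ = [1, 1, 1]  (obs o_1=2)
t=2: δ = [1.831e-04, 1.465e-03, 5.493e-04]  ψ = [1, 1, 1]  (obs o_2=3)
t=3: δ = [2.289e-05, 9.155e-05, 1.373e-04]  ψ = [1, 1, 1]  (obs o_3=4)
t=4: δ = [4.292e-06, 6.437e-06, 1.287e-05]  ψ = [2, 2, 2]  (obs o_4=4)
backtrack: best end state = 2; path = [1, 1, 1, 2, 2]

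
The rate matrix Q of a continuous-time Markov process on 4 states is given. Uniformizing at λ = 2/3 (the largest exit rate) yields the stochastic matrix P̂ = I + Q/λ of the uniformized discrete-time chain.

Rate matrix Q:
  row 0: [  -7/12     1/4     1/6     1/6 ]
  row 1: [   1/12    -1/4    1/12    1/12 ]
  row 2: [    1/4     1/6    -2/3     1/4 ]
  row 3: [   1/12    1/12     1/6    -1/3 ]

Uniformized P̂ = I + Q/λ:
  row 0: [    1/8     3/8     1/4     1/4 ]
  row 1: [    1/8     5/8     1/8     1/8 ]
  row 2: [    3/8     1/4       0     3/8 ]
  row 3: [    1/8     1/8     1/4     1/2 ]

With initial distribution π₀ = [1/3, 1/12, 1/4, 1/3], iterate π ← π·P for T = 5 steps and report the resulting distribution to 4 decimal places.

t=0: π = [0.3333, 0.0833, 0.2500, 0.3333]
t=1: π = [0.1875, 0.2813, 0.1771, 0.3542]
t=2: π = [0.1693, 0.3346, 0.1706, 0.3255]
t=3: π = [0.1676, 0.3560, 0.1655, 0.3109]
t=4: π = [0.1664, 0.3656, 0.1641, 0.3039]
t=5: π = [0.1660, 0.3699, 0.1633, 0.3008]

π = [0.1660, 0.3699, 0.1633, 0.3008]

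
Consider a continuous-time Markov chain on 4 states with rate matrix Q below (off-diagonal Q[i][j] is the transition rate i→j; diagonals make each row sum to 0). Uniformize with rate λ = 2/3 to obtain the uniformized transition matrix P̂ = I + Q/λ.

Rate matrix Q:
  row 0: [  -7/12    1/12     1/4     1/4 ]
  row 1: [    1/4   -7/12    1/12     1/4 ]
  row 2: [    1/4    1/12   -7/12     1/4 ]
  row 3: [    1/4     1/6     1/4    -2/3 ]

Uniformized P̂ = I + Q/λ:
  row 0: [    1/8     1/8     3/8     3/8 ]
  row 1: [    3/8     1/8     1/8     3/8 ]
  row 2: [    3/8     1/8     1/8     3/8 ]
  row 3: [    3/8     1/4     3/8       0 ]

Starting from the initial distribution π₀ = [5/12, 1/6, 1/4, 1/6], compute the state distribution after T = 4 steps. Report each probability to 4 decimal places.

t=0: π = [0.4167, 0.1667, 0.2500, 0.1667]
t=1: π = [0.2708, 0.1458, 0.2708, 0.3125]
t=2: π = [0.3073, 0.1641, 0.2708, 0.2578]
t=3: π = [0.2982, 0.1572, 0.2663, 0.2783]
t=4: π = [0.3005, 0.1598, 0.2691, 0.2706]

π = [0.3005, 0.1598, 0.2691, 0.2706]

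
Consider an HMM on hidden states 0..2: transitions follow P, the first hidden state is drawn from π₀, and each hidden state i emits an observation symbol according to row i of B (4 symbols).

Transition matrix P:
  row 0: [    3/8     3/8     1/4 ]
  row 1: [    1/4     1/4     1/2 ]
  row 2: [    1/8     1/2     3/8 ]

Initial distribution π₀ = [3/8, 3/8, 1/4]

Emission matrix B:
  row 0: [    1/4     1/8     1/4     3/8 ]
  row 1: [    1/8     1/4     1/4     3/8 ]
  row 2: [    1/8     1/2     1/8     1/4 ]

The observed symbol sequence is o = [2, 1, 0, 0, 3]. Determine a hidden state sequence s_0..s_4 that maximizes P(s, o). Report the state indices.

path = [1, 2, 1, 2, 1]

t=0: δ = [9.375e-02, 9.375e-02, 3.125e-02]  (obs o_0=2)
t=1: δ = [4.395e-03, 8.789e-03, 2.344e-02]  ψ = [0, 0, 1]  (obs o_1=1)
t=2: δ = [7.324e-04, 1.465e-03, 1.099e-03]  ψ = [2, 2, 2]  (obs o_2=0)
t=3: δ = [9.155e-05, 6.866e-05, 9.155e-05]  ψ = [1, 2, 1]  (obs o_3=0)
t=4: δ = [1.287e-05, 1.717e-05, 8.583e-06]  ψ = [0, 2, 1]  (obs o_4=3)
backtrack: best end state = 1; path = [1, 2, 1, 2, 1]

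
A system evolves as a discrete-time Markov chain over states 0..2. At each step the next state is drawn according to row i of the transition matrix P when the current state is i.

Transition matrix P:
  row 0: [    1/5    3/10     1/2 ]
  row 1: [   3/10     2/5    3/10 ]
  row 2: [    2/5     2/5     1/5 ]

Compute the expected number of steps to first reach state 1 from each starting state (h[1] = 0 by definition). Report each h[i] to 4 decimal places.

h = [2.9545, 0.0000, 2.7273]

First-step conditioning: h[1] = 0; for i ≠ 1, h[i] = 1 + Σ_k P[i][k]·h[k].
  h[0] = 1 + 1/5·h[0] + 1/2·h[2]
  h[2] = 1 + 2/5·h[0] + 1/5·h[2]
Solving the 2×2 linear system over states ≠ 1 gives exactly h = [65/22, 0, 30/11] (h[1] = 0 is the target).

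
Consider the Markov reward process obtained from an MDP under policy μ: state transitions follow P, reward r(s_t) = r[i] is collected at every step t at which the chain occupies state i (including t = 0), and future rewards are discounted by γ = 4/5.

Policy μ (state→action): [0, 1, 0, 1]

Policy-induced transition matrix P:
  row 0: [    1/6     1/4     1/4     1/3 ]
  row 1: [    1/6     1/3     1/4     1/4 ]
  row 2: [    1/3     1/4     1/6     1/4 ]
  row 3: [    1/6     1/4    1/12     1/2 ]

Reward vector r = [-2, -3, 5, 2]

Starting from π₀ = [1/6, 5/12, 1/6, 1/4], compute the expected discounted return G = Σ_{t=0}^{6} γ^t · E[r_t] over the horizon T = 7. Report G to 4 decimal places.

t=0: π = [0.1667, 0.4167, 0.1667, 0.2500], E[r] = -0.2500, γ^t·E[r] = -0.250000, running G = -0.250000
t=1: π = [0.1944, 0.2847, 0.1944, 0.3264], E[r] = 0.3819, γ^t·E[r] = 0.305556, running G = 0.055556
t=2: π = [0.1991, 0.2737, 0.1794, 0.3478], E[r] = 0.3733, γ^t·E[r] = 0.238889, running G = 0.294444
t=3: π = [0.1966, 0.2728, 0.1771, 0.3535], E[r] = 0.3809, γ^t·E[r] = 0.195037, running G = 0.489481
t=4: π = [0.1962, 0.2727, 0.1763, 0.3548], E[r] = 0.3806, γ^t·E[r] = 0.155880, running G = 0.645361
t=5: π = [0.1961, 0.2727, 0.1762, 0.3550], E[r] = 0.3807, γ^t·E[r] = 0.124743, running G = 0.770104
t=6: π = [0.1960, 0.2727, 0.1761, 0.3551], E[r] = 0.3807, γ^t·E[r] = 0.099793, running G = 0.869897

G = 0.8699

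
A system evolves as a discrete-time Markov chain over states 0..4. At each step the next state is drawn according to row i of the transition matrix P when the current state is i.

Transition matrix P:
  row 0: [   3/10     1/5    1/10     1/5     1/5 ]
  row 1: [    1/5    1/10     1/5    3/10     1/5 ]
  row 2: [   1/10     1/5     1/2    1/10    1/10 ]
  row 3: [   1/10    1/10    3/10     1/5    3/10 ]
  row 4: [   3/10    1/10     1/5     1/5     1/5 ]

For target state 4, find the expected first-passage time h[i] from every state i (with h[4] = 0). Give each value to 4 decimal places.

h = [5.1732, 5.2259, 6.0919, 4.8343, 0.0000]

First-step conditioning: h[4] = 0; for i ≠ 4, h[i] = 1 + Σ_k P[i][k]·h[k].
  h[0] = 1 + 3/10·h[0] + 1/5·h[1] + 1/10·h[2] + 1/5·h[3]
  h[1] = 1 + 1/5·h[0] + 1/10·h[1] + 1/5·h[2] + 3/10·h[3]
  h[2] = 1 + 1/10·h[0] + 1/5·h[1] + 1/2·h[2] + 1/10·h[3]
  h[3] = 1 + 1/10·h[0] + 1/10·h[1] + 3/10·h[2] + 1/5·h[3]
Solving the 4×4 linear system over states ≠ 4 gives exactly h = [3435/664, 1735/332, 4045/664, 1605/332, 0] (h[4] = 0 is the target).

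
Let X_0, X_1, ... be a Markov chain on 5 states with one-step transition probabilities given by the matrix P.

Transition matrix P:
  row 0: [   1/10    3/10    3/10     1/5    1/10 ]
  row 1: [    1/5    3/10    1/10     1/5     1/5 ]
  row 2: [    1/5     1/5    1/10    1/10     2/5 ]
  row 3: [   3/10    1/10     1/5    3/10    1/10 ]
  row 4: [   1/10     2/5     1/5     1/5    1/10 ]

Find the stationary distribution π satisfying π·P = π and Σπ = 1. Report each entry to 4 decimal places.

Balance equations π_j = Σ_i π_i·P[i][j]:
  π_0 = 1/10·π_0 + 1/5·π_1 + 1/5·π_2 + 3/10·π_3 + 1/10·π_4
  π_1 = 3/10·π_0 + 3/10·π_1 + 1/5·π_2 + 1/10·π_3 + 2/5·π_4
  π_2 = 3/10·π_0 + 1/10·π_1 + 1/10·π_2 + 1/5·π_3 + 1/5·π_4
  π_3 = 1/5·π_0 + 1/5·π_1 + 1/10·π_2 + 3/10·π_3 + 1/5·π_4
  normalize: π_0 + π_1 + π_2 + π_3 + π_4 = 1
Solving the linear system gives exactly π = [991/5385, 1399/5385, 314/1795, 364/1795, 961/5385].

π = [0.1840, 0.2598, 0.1749, 0.2028, 0.1785]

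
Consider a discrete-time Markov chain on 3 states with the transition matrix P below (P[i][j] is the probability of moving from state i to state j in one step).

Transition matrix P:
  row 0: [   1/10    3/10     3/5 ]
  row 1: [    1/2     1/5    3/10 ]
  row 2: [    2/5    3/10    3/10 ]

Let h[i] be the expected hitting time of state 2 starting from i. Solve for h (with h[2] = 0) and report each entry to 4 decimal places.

First-step conditioning: h[2] = 0; for i ≠ 2, h[i] = 1 + Σ_k P[i][k]·h[k].
  h[0] = 1 + 1/10·h[0] + 3/10·h[1]
  h[1] = 1 + 1/2·h[0] + 1/5·h[1]
Solving the 2×2 linear system over states ≠ 2 gives exactly h = [110/57, 140/57, 0] (h[2] = 0 is the target).

h = [1.9298, 2.4561, 0.0000]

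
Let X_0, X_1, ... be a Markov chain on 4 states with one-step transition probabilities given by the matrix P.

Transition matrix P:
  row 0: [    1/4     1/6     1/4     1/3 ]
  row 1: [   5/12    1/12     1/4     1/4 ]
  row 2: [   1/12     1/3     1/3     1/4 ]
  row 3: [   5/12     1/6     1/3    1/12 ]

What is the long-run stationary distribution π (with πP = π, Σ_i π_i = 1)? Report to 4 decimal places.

π = [0.2731, 0.1991, 0.2940, 0.2338]

Balance equations π_j = Σ_i π_i·P[i][j]:
  π_0 = 1/4·π_0 + 5/12·π_1 + 1/12·π_2 + 5/12·π_3
  π_1 = 1/6·π_0 + 1/12·π_1 + 1/3·π_2 + 1/6·π_3
  π_2 = 1/4·π_0 + 1/4·π_1 + 1/3·π_2 + 1/3·π_3
  normalize: π_0 + π_1 + π_2 + π_3 = 1
Solving the linear system gives exactly π = [59/216, 43/216, 127/432, 101/432].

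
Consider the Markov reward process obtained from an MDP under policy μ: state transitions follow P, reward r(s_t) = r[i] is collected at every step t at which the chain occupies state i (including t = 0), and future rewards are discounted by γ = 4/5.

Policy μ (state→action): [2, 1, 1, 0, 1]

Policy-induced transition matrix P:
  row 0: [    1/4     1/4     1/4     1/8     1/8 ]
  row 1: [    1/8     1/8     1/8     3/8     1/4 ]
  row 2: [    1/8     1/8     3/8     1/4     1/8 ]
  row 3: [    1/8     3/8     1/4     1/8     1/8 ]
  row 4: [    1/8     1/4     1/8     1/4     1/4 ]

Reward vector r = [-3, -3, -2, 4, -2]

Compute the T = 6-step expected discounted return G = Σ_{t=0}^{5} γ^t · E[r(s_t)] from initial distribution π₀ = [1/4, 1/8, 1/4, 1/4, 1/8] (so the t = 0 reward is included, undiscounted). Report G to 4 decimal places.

t=0: π = [0.2500, 0.1250, 0.2500, 0.2500, 0.1250], E[r] = -0.8750, γ^t·E[r] = -0.875000, running G = -0.875000
t=1: π = [0.1563, 0.2344, 0.2500, 0.2031, 0.1563], E[r] = -1.1719, γ^t·E[r] = -0.937500, running G = -1.812500
t=2: π = [0.1445, 0.2148, 0.2324, 0.2344, 0.1738], E[r] = -0.9531, γ^t·E[r] = -0.610000, running G = -2.422500
t=3: π = [0.1431, 0.2234, 0.2305, 0.2295, 0.1736], E[r] = -0.9895, γ^t·E[r] = -0.506625, running G = -2.929125
t=4: π = [0.1429, 0.2220, 0.2292, 0.2314, 0.1746], E[r] = -0.9767, γ^t·E[r] = -0.400063, running G = -3.329188
t=5: π = [0.1429, 0.2225, 0.2291, 0.2310, 0.1746], E[r] = -0.9796, γ^t·E[r] = -0.320995, running G = -3.650183

G = -3.6502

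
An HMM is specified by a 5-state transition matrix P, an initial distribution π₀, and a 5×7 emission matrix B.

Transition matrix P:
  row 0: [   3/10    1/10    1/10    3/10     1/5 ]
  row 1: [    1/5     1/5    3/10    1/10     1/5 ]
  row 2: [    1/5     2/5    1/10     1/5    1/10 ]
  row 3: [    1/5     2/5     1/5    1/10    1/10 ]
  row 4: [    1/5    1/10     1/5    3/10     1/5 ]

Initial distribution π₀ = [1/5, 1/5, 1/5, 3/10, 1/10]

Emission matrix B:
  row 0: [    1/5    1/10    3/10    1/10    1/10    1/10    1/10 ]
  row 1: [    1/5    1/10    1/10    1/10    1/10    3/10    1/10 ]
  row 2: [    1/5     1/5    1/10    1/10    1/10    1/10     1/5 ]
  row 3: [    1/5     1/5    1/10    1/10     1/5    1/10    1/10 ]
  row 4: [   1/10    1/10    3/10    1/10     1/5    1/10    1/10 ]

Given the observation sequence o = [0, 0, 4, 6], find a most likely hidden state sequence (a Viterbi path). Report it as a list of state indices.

path = [3, 1, 4, 2]

t=0: δ = [4.000e-02, 4.000e-02, 4.000e-02, 6.000e-02, 1.000e-02]  (obs o_0=0)
t=1: δ = [2.400e-03, 4.800e-03, 2.400e-03, 2.400e-03, 8.000e-04]  ψ = [0, 3, 1, 0, 0]  (obs o_1=0)
t=2: δ = [9.600e-05, 9.600e-05, 1.440e-04, 1.440e-04, 1.920e-04]  ψ = [1, 1, 1, 0, 1]  (obs o_2=4)
t=3: δ = [3.840e-06, 5.760e-06, 7.680e-06, 5.760e-06, 3.840e-06]  ψ = [4, 2, 4, 4, 4]  (obs o_3=6)
backtrack: best end state = 2; path = [3, 1, 4, 2]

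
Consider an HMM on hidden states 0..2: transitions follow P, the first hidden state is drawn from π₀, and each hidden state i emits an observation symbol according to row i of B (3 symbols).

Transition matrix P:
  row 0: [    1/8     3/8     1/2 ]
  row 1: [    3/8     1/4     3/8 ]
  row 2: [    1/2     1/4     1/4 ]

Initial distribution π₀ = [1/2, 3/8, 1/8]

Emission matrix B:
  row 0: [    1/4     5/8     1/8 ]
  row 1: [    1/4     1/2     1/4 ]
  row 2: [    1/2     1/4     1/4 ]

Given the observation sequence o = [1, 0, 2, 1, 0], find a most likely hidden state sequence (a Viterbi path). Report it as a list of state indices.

t=0: δ = [3.125e-01, 1.875e-01, 3.125e-02]  (obs o_0=1)
t=1: δ = [1.758e-02, 2.930e-02, 7.812e-02]  ψ = [1, 0, 0]  (obs o_1=0)
t=2: δ = [4.883e-03, 4.883e-03, 4.883e-03]  ψ = [2, 2, 2]  (obs o_2=2)
t=3: δ = [1.526e-03, 9.155e-04, 6.104e-04]  ψ = [2, 0, 0]  (obs o_3=1)
t=4: δ = [8.583e-05, 1.431e-04, 3.815e-04]  ψ = [1, 0, 0]  (obs o_4=0)
backtrack: best end state = 2; path = [0, 2, 2, 0, 2]

path = [0, 2, 2, 0, 2]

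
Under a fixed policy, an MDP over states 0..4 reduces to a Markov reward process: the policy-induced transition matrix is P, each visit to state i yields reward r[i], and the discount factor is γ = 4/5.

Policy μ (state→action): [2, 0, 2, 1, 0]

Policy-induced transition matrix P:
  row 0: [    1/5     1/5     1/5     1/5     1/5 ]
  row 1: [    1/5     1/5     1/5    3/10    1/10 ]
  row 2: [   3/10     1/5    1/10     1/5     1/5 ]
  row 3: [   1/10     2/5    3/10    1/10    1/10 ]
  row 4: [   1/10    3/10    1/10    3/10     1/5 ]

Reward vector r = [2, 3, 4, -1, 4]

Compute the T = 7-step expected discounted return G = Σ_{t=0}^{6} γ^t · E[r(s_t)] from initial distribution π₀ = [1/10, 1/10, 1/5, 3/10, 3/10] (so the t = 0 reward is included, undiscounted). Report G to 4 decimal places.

G = 8.9687

t=0: π = [0.1000, 0.1000, 0.2000, 0.3000, 0.3000], E[r] = 2.2000, γ^t·E[r] = 2.200000, running G = 2.200000
t=1: π = [0.1600, 0.2900, 0.1800, 0.2100, 0.1600], E[r] = 2.3400, γ^t·E[r] = 1.872000, running G = 4.072000
t=2: π = [0.1810, 0.2580, 0.1870, 0.2240, 0.1500], E[r] = 2.2600, γ^t·E[r] = 1.446400, running G = 5.518400
t=3: π = [0.1813, 0.2598, 0.1887, 0.2184, 0.1518], E[r] = 2.2856, γ^t·E[r] = 1.170227, running G = 6.688627
t=4: π = [0.1819, 0.2589, 0.1878, 0.2193, 0.1522], E[r] = 2.2808, γ^t·E[r] = 0.934232, running G = 7.622859
t=5: π = [0.1816, 0.2591, 0.1879, 0.2192, 0.1522], E[r] = 2.2818, γ^t·E[r] = 0.747700, running G = 8.370559
t=6: π = [0.1817, 0.2591, 0.1879, 0.2192, 0.1522], E[r] = 2.2816, γ^t·E[r] = 0.598104, running G = 8.968663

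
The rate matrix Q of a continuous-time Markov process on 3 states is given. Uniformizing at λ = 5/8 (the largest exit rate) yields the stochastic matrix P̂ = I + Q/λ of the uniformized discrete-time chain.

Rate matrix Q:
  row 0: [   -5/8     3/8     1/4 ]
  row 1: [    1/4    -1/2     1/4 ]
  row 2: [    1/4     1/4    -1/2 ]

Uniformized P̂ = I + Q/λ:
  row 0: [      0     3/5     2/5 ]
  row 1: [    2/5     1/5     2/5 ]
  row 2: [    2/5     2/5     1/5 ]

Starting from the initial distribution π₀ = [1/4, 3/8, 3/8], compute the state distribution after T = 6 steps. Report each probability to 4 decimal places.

π = [0.2856, 0.3811, 0.3333]

t=0: π = [0.2500, 0.3750, 0.3750]
t=1: π = [0.3000, 0.3750, 0.3250]
t=2: π = [0.2800, 0.3850, 0.3350]
t=3: π = [0.2880, 0.3790, 0.3330]
t=4: π = [0.2848, 0.3818, 0.3334]
t=5: π = [0.2861, 0.3806, 0.3333]
t=6: π = [0.2856, 0.3811, 0.3333]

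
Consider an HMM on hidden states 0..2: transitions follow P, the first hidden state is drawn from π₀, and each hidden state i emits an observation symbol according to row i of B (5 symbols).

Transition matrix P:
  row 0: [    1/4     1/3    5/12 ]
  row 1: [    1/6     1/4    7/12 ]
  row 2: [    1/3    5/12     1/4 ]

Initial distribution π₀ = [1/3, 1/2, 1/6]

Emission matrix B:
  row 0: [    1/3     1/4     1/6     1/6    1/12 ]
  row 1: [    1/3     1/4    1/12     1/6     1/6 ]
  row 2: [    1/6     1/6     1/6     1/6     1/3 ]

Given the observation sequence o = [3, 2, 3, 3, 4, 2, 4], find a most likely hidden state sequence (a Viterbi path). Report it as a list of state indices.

t=0: δ = [5.556e-02, 8.333e-02, 2.778e-02]  (obs o_0=3)
t=1: δ = [2.315e-03, 1.736e-03, 8.102e-03]  ψ = [0, 1, 1]  (obs o_1=2)
t=2: δ = [4.501e-04, 5.626e-04, 3.376e-04]  ψ = [2, 2, 2]  (obs o_2=3)
t=3: δ = [1.875e-05, 2.501e-05, 5.470e-05]  ψ = [0, 0, 1]  (obs o_3=3)
t=4: δ = [1.519e-06, 3.799e-06, 4.862e-06]  ψ = [2, 2, 1]  (obs o_4=4)
t=5: δ = [2.701e-07, 1.688e-07, 3.693e-07]  ψ = [2, 2, 1]  (obs o_5=2)
t=6: δ = [1.026e-08, 2.565e-08, 3.752e-08]  ψ = [2, 2, 0]  (obs o_6=4)
backtrack: best end state = 2; path = [1, 2, 0, 1, 2, 0, 2]

path = [1, 2, 0, 1, 2, 0, 2]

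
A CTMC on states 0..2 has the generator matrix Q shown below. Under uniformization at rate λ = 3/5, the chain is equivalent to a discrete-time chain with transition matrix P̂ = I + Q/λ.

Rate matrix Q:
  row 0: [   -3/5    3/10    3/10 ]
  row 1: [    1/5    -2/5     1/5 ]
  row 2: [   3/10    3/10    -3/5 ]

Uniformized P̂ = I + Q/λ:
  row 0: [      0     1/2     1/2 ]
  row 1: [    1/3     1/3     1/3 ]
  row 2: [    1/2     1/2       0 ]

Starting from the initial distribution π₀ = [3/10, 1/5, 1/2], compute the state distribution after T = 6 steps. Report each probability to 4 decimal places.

π = [0.2842, 0.4286, 0.2873]

t=0: π = [0.3000, 0.2000, 0.5000]
t=1: π = [0.3167, 0.4667, 0.2167]
t=2: π = [0.2639, 0.4222, 0.3139]
t=3: π = [0.2977, 0.4296, 0.2727]
t=4: π = [0.2796, 0.4284, 0.2921]
t=5: π = [0.2888, 0.4286, 0.2826]
t=6: π = [0.2842, 0.4286, 0.2873]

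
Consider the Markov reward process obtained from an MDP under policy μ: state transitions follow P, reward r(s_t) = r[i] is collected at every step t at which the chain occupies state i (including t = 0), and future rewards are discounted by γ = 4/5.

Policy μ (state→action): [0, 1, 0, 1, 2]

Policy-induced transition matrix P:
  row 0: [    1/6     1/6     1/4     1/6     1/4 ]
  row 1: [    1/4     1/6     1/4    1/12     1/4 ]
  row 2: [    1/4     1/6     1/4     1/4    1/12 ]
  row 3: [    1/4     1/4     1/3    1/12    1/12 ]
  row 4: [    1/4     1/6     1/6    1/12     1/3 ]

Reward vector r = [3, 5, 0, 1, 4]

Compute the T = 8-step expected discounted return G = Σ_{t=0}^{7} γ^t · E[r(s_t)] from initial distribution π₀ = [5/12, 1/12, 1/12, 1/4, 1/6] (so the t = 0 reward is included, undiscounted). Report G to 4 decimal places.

t=0: π = [0.4167, 0.0833, 0.0833, 0.2500, 0.1667], E[r] = 2.5833, γ^t·E[r] = 2.583333, running G = 2.583333
t=1: π = [0.2153, 0.1875, 0.2569, 0.1319, 0.2083], E[r] = 2.5486, γ^t·E[r] = 2.038889, running G = 4.622222
t=2: π = [0.2321, 0.1777, 0.2436, 0.1441, 0.2025], E[r] = 2.5388, γ^t·E[r] = 1.624815, running G = 6.247037
t=3: π = [0.2307, 0.1787, 0.2451, 0.1433, 0.2023], E[r] = 2.5377, γ^t·E[r] = 1.299284, running G = 7.546321
t=4: π = [0.2308, 0.1786, 0.2451, 0.1434, 0.2021], E[r] = 2.5373, γ^t·E[r] = 1.039261, running G = 8.585582
t=5: π = [0.2308, 0.1786, 0.2451, 0.1434, 0.2021], E[r] = 2.5372, γ^t·E[r] = 0.831384, running G = 9.416966
t=6: π = [0.2308, 0.1786, 0.2451, 0.1434, 0.2021], E[r] = 2.5372, γ^t·E[r] = 0.665102, running G = 10.082068
t=7: π = [0.2308, 0.1786, 0.2451, 0.1434, 0.2021], E[r] = 2.5372, γ^t·E[r] = 0.532081, running G = 10.614149

G = 10.6141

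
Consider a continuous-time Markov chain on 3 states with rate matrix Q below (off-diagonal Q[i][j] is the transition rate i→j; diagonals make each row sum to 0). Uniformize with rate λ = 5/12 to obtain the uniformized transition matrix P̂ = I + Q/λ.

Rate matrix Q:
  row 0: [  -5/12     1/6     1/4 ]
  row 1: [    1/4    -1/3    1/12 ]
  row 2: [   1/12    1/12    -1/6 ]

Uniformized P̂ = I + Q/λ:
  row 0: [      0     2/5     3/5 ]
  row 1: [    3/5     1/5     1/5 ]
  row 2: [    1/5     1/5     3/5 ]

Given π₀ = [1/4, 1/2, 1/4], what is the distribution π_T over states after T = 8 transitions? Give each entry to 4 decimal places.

t=0: π = [0.2500, 0.5000, 0.2500]
t=1: π = [0.3500, 0.2500, 0.4000]
t=2: π = [0.2300, 0.2700, 0.5000]
t=3: π = [0.2620, 0.2460, 0.4920]
t=4: π = [0.2460, 0.2524, 0.5016]
t=5: π = [0.2518, 0.2492, 0.4990]
t=6: π = [0.2493, 0.2504, 0.5003]
t=7: π = [0.2503, 0.2499, 0.4999]
t=8: π = [0.2499, 0.2501, 0.5001]

π = [0.2499, 0.2501, 0.5001]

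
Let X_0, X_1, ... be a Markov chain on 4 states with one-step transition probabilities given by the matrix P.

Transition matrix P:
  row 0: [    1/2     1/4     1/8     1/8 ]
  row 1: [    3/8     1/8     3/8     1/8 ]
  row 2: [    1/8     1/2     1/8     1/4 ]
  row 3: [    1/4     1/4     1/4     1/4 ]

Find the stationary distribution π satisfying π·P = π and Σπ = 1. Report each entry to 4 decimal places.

Balance equations π_j = Σ_i π_i·P[i][j]:
  π_0 = 1/2·π_0 + 3/8·π_1 + 1/8·π_2 + 1/4·π_3
  π_1 = 1/4·π_0 + 1/8·π_1 + 1/2·π_2 + 1/4·π_3
  π_2 = 1/8·π_0 + 3/8·π_1 + 1/8·π_2 + 1/4·π_3
  normalize: π_0 + π_1 + π_2 + π_3 = 1
Solving the linear system gives exactly π = [160/467, 126/467, 100/467, 81/467].

π = [0.3426, 0.2698, 0.2141, 0.1734]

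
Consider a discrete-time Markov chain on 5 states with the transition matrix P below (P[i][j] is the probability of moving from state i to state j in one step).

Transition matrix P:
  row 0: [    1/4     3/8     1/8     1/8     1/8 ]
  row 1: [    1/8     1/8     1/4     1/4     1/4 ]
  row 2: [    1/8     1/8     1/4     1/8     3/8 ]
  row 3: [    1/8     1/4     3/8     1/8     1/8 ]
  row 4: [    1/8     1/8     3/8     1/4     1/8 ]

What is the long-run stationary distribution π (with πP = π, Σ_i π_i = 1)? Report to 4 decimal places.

Balance equations π_j = Σ_i π_i·P[i][j]:
  π_0 = 1/4·π_0 + 1/8·π_1 + 1/8·π_2 + 1/8·π_3 + 1/8·π_4
  π_1 = 3/8·π_0 + 1/8·π_1 + 1/8·π_2 + 1/4·π_3 + 1/8·π_4
  π_2 = 1/8·π_0 + 1/4·π_1 + 1/4·π_2 + 3/8·π_3 + 3/8·π_4
  π_3 = 1/8·π_0 + 1/4·π_1 + 1/8·π_2 + 1/8·π_3 + 1/4·π_4
  normalize: π_0 + π_1 + π_2 + π_3 + π_4 = 1
Solving the linear system gives exactly π = [1/7, 827/4529, 182/647, 793/4529, 988/4529].

π = [0.1429, 0.1826, 0.2813, 0.1751, 0.2181]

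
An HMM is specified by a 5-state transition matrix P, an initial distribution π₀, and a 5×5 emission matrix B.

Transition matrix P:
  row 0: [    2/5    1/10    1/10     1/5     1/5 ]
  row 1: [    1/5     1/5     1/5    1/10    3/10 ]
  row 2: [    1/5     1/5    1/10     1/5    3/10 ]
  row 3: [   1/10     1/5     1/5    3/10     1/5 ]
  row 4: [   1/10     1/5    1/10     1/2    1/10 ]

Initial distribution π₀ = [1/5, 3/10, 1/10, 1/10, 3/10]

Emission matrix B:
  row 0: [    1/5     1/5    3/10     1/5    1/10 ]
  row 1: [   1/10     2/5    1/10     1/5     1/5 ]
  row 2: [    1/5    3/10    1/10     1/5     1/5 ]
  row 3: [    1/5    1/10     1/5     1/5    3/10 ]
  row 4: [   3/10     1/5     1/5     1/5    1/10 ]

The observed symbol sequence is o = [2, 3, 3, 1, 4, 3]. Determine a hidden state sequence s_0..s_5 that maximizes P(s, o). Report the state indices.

t=0: δ = [6.000e-02, 3.000e-02, 1.000e-02, 2.000e-02, 6.000e-02]  (obs o_0=2)
t=1: δ = [4.800e-03, 2.400e-03, 1.200e-03, 6.000e-03, 2.400e-03]  ψ = [0, 4, 0, 4, 0]  (obs o_1=3)
t=2: δ = [3.840e-04, 2.400e-04, 2.400e-04, 3.600e-04, 2.400e-04]  ψ = [0, 3, 3, 3, 3]  (obs o_2=3)
t=3: δ = [3.072e-05, 2.880e-05, 2.160e-05, 1.200e-05, 1.536e-05]  ψ = [0, 3, 3, 4, 0]  (obs o_3=1)
t=4: δ = [1.229e-06, 1.152e-06, 1.152e-06, 2.304e-06, 8.640e-07]  ψ = [0, 1, 1, 4, 1]  (obs o_4=4)
t=5: δ = [9.830e-08, 9.216e-08, 9.216e-08, 1.382e-07, 9.216e-08]  ψ = [0, 3, 3, 3, 3]  (obs o_5=3)
backtrack: best end state = 3; path = [0, 0, 0, 4, 3, 3]

path = [0, 0, 0, 4, 3, 3]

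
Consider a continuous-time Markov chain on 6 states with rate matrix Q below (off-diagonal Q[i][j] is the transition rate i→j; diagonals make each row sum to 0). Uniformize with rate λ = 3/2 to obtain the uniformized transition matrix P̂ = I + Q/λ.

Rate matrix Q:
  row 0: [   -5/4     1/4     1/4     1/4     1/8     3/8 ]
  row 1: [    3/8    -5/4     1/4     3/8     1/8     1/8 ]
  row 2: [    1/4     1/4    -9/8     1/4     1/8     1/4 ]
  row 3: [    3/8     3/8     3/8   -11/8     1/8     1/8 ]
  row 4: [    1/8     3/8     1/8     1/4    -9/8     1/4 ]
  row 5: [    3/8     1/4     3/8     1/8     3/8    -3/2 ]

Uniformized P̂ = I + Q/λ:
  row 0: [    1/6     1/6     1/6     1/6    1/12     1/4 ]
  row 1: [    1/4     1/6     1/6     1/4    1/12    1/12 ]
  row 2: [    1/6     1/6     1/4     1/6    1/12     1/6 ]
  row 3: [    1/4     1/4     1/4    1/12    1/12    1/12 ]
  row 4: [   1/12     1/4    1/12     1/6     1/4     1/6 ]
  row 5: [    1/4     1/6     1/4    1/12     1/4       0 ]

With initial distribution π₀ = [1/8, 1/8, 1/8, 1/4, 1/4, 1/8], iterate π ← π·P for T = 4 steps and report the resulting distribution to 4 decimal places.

π = [0.1961, 0.1904, 0.1966, 0.1584, 0.1264, 0.1320]

t=0: π = [0.1250, 0.1250, 0.1250, 0.2500, 0.2500, 0.1250]
t=1: π = [0.1875, 0.2083, 0.1875, 0.1458, 0.1458, 0.1250]
t=2: π = [0.1944, 0.1910, 0.1927, 0.1615, 0.1285, 0.1319]
t=3: π = [0.1963, 0.1908, 0.1965, 0.1581, 0.1267, 0.1315]
t=4: π = [0.1961, 0.1904, 0.1966, 0.1584, 0.1264, 0.1320]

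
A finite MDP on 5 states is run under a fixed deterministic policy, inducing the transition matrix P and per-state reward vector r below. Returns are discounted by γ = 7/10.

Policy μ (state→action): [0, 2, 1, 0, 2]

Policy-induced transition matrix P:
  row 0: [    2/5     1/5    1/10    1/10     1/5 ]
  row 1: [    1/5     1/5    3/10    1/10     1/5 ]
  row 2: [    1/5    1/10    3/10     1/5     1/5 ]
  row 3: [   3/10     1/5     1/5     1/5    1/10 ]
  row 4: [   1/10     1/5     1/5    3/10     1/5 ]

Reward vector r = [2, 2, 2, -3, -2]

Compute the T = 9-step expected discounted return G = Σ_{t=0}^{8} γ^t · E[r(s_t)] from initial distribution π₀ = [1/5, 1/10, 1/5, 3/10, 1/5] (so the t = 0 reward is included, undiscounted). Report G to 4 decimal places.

t=0: π = [0.2000, 0.1000, 0.2000, 0.3000, 0.2000], E[r] = -0.3000, γ^t·E[r] = -0.300000, running G = -0.300000
t=1: π = [0.2500, 0.1800, 0.2100, 0.1900, 0.1700], E[r] = 0.3700, γ^t·E[r] = 0.259000, running G = -0.041000
t=2: π = [0.2520, 0.1790, 0.2140, 0.1740, 0.1810], E[r] = 0.4060, γ^t·E[r] = 0.198940, running G = 0.157940
t=3: π = [0.2497, 0.1786, 0.2141, 0.1750, 0.1826], E[r] = 0.3946, γ^t·E[r] = 0.135348, running G = 0.293288
t=4: π = [0.2492, 0.1786, 0.2143, 0.1754, 0.1825], E[r] = 0.3929, γ^t·E[r] = 0.094323, running G = 0.387611
t=5: π = [0.2491, 0.1786, 0.2144, 0.1755, 0.1825], E[r] = 0.3928, γ^t·E[r] = 0.066019, running G = 0.453630
t=6: π = [0.2491, 0.1786, 0.2144, 0.1755, 0.1825], E[r] = 0.3928, γ^t·E[r] = 0.046214, running G = 0.499844
t=7: π = [0.2491, 0.1786, 0.2144, 0.1755, 0.1825], E[r] = 0.3928, γ^t·E[r] = 0.032350, running G = 0.532193
t=8: π = [0.2491, 0.1786, 0.2144, 0.1755, 0.1825], E[r] = 0.3928, γ^t·E[r] = 0.022645, running G = 0.554838

G = 0.5548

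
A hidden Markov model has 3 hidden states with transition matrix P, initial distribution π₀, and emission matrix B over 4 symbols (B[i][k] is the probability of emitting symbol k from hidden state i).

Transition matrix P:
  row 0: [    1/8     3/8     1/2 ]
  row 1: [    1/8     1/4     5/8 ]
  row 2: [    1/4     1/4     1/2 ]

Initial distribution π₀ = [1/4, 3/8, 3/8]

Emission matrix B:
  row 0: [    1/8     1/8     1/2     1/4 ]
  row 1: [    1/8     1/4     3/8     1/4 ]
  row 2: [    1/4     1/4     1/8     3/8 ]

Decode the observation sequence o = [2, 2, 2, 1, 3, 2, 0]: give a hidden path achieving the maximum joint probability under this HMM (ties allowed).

t=0: δ = [1.250e-01, 1.406e-01, 4.688e-02]  (obs o_0=2)
t=1: δ = [8.789e-03, 1.758e-02, 1.099e-02]  ψ = [1, 0, 1]  (obs o_1=2)
t=2: δ = [1.373e-03, 1.648e-03, 1.373e-03]  ψ = [2, 1, 1]  (obs o_2=2)
t=3: δ = [4.292e-05, 1.287e-04, 2.575e-04]  ψ = [2, 0, 1]  (obs o_3=1)
t=4: δ = [1.609e-05, 1.609e-05, 4.828e-05]  ψ = [2, 2, 2]  (obs o_4=3)
t=5: δ = [6.035e-06, 4.526e-06, 3.017e-06]  ψ = [2, 2, 2]  (obs o_5=2)
t=6: δ = [9.430e-08, 2.829e-07, 7.544e-07]  ψ = [0, 0, 0]  (obs o_6=0)
backtrack: best end state = 2; path = [0, 1, 1, 2, 2, 0, 2]

path = [0, 1, 1, 2, 2, 0, 2]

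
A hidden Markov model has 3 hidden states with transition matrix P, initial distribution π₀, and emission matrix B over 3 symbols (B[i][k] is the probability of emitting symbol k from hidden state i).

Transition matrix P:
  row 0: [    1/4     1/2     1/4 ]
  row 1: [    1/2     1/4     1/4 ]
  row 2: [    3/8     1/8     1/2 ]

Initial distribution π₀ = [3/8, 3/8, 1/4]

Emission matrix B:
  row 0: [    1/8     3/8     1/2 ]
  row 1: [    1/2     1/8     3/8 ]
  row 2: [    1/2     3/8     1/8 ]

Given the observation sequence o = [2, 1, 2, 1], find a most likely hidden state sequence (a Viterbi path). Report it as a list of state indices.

t=0: δ = [1.875e-01, 1.406e-01, 3.125e-02]  (obs o_0=2)
t=1: δ = [2.637e-02, 1.172e-02, 1.758e-02]  ψ = [1, 0, 0]  (obs o_1=1)
t=2: δ = [3.296e-03, 4.944e-03, 1.099e-03]  ψ = [0, 0, 2]  (obs o_2=2)
t=3: δ = [9.270e-04, 2.060e-04, 4.635e-04]  ψ = [1, 0, 1]  (obs o_3=1)
backtrack: best end state = 0; path = [1, 0, 1, 0]

path = [1, 0, 1, 0]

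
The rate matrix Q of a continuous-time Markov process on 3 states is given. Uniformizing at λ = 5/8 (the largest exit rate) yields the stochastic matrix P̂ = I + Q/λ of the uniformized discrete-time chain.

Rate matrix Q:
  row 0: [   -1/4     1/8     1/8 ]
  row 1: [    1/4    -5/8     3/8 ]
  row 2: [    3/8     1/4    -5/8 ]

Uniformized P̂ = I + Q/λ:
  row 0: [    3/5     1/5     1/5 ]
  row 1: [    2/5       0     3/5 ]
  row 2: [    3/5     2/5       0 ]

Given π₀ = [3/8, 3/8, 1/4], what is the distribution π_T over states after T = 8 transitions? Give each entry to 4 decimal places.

π = [0.5589, 0.2061, 0.2350]

t=0: π = [0.3750, 0.3750, 0.2500]
t=1: π = [0.5250, 0.1750, 0.3000]
t=2: π = [0.5650, 0.2250, 0.2100]
t=3: π = [0.5550, 0.1970, 0.2480]
t=4: π = [0.5606, 0.2102, 0.2292]
t=5: π = [0.5580, 0.2038, 0.2382]
t=6: π = [0.5592, 0.2069, 0.2339]
t=7: π = [0.5586, 0.2054, 0.2360]
t=8: π = [0.5589, 0.2061, 0.2350]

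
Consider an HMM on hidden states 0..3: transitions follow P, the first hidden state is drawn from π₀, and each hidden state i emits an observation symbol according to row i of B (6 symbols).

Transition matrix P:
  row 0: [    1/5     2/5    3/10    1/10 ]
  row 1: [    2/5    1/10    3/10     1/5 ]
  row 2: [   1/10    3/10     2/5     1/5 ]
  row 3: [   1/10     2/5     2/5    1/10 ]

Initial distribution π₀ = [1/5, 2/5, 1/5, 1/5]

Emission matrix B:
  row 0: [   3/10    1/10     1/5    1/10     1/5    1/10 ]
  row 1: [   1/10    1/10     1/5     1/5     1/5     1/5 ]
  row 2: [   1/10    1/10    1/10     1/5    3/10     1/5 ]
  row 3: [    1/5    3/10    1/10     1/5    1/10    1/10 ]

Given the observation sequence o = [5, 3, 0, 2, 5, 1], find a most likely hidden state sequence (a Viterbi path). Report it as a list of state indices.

t=0: δ = [2.000e-02, 8.000e-02, 4.000e-02, 2.000e-02]  (obs o_0=5)
t=1: δ = [3.200e-03, 2.400e-03, 4.800e-03, 3.200e-03]  ψ = [1, 2, 1, 1]  (obs o_1=3)
t=2: δ = [2.880e-04, 1.440e-04, 1.920e-04, 1.920e-04]  ψ = [1, 2, 2, 2]  (obs o_2=0)
t=3: δ = [1.152e-05, 2.304e-05, 8.640e-06, 3.840e-06]  ψ = [0, 0, 0, 2]  (obs o_3=2)
t=4: δ = [9.216e-07, 9.216e-07, 1.382e-06, 4.608e-07]  ψ = [1, 0, 1, 1]  (obs o_4=5)
t=5: δ = [3.686e-08, 4.147e-08, 5.530e-08, 8.294e-08]  ψ = [1, 2, 2, 2]  (obs o_5=1)
backtrack: best end state = 3; path = [2, 1, 0, 1, 2, 3]

path = [2, 1, 0, 1, 2, 3]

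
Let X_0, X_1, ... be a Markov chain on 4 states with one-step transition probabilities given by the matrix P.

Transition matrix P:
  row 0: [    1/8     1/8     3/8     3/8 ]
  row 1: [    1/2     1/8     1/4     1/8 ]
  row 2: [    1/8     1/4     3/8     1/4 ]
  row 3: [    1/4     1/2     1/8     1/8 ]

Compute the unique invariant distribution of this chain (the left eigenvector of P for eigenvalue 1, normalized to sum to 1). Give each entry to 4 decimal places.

Balance equations π_j = Σ_i π_i·P[i][j]:
  π_0 = 1/8·π_0 + 1/2·π_1 + 1/8·π_2 + 1/4·π_3
  π_1 = 1/8·π_0 + 1/8·π_1 + 1/4·π_2 + 1/2·π_3
  π_2 = 3/8·π_0 + 1/4·π_1 + 3/8·π_2 + 1/8·π_3
  normalize: π_0 + π_1 + π_2 + π_3 = 1
Solving the linear system gives exactly π = [11/45, 11/45, 13/45, 2/9].

π = [0.2444, 0.2444, 0.2889, 0.2222]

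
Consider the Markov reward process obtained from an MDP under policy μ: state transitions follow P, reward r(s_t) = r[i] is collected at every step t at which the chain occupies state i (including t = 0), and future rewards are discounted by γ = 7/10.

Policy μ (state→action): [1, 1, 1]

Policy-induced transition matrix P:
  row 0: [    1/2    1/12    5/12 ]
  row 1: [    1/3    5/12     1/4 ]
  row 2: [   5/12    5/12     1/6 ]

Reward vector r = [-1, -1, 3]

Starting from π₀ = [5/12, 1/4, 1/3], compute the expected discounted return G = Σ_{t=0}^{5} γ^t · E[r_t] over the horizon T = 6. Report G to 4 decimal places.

G = 0.6837

t=0: π = [0.4167, 0.2500, 0.3333], E[r] = 0.3333, γ^t·E[r] = 0.333333, running G = 0.333333
t=1: π = [0.4306, 0.2778, 0.2917], E[r] = 0.1667, γ^t·E[r] = 0.116667, running G = 0.450000
t=2: π = [0.4294, 0.2731, 0.2975], E[r] = 0.1898, γ^t·E[r] = 0.093009, running G = 0.543009
t=3: π = [0.4297, 0.2735, 0.2968], E[r] = 0.1871, γ^t·E[r] = 0.064180, running G = 0.607189
t=4: π = [0.4297, 0.2734, 0.2969], E[r] = 0.1875, γ^t·E[r] = 0.045026, running G = 0.652216
t=5: π = [0.4297, 0.2734, 0.2969], E[r] = 0.1875, γ^t·E[r] = 0.031512, running G = 0.683728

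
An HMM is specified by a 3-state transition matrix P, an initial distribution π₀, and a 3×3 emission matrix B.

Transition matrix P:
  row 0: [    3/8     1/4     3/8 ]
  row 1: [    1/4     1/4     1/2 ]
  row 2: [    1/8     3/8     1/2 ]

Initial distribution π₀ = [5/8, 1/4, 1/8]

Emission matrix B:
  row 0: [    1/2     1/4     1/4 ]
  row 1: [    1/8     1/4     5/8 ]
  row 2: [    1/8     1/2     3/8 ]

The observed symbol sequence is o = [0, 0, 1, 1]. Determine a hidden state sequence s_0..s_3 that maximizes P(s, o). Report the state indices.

t=0: δ = [3.125e-01, 3.125e-02, 1.562e-02]  (obs o_0=0)
t=1: δ = [5.859e-02, 9.766e-03, 1.465e-02]  ψ = [0, 0, 0]  (obs o_1=0)
t=2: δ = [5.493e-03, 3.662e-03, 1.099e-02]  ψ = [0, 0, 0]  (obs o_2=1)
t=3: δ = [5.150e-04, 1.030e-03, 2.747e-03]  ψ = [0, 2, 2]  (obs o_3=1)
backtrack: best end state = 2; path = [0, 0, 2, 2]

path = [0, 0, 2, 2]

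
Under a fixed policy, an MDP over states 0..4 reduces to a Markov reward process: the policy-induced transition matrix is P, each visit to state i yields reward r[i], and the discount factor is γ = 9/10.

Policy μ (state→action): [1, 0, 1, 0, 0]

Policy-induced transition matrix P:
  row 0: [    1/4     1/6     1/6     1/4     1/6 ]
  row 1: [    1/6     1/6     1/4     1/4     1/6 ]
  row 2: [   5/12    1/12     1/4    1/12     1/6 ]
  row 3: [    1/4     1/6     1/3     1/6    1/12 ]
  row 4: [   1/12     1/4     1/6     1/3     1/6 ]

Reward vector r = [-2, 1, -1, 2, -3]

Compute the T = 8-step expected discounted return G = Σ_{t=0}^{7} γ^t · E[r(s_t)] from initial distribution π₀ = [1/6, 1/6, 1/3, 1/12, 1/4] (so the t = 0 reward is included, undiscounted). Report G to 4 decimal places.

t=0: π = [0.1667, 0.1667, 0.3333, 0.0833, 0.2500], E[r] = -1.0833, γ^t·E[r] = -1.083333, running G = -1.083333
t=1: π = [0.2500, 0.1597, 0.2222, 0.2083, 0.1597], E[r] = -0.6250, γ^t·E[r] = -0.562500, running G = -1.645833
t=2: π = [0.2471, 0.1615, 0.2332, 0.2089, 0.1493], E[r] = -0.5961, γ^t·E[r] = -0.482813, running G = -2.128646
t=3: π = [0.2505, 0.1597, 0.2344, 0.2062, 0.1493], E[r] = -0.6112, γ^t·E[r] = -0.445570, running G = -2.574216
t=4: π = [0.2509, 0.1596, 0.2339, 0.2062, 0.1495], E[r] = -0.6121, γ^t·E[r] = -0.401612, running G = -2.975828
t=5: π = [0.2508, 0.1596, 0.2338, 0.2063, 0.1495], E[r] = -0.6116, γ^t·E[r] = -0.361127, running G = -3.336955
t=6: π = [0.2508, 0.1596, 0.2338, 0.2063, 0.1495], E[r] = -0.6115, γ^t·E[r] = -0.324997, running G = -3.661952
t=7: π = [0.2508, 0.1596, 0.2338, 0.2063, 0.1495], E[r] = -0.6116, γ^t·E[r] = -0.292507, running G = -3.954458

G = -3.9545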